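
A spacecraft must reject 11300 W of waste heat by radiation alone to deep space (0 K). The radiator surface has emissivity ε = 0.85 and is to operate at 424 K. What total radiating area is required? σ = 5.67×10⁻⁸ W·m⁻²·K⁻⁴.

P = εσA T⁴ ⇒ A = P/(εσT⁴).
T⁴ = 3.232×10¹⁰ K⁴.
A = 11300/(0.85 × 5.67×10⁻⁸ × 3.232×10¹⁰).

A ≈ 7.25 m²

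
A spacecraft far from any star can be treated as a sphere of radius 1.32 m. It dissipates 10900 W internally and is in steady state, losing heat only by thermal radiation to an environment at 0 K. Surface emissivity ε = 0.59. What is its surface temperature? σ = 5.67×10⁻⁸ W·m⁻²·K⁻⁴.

Steady state: internal power = radiated power, P = εσA T⁴.
Radiating area A = 4πr² = 21.90 m².
T⁴ = P/(εσA) = 10900/(0.59·5.67×10⁻⁸·21.90) = 1.488×10¹⁰ K⁴.
T = (1.488×10¹⁰)^(1/4).

T ≈ 349 K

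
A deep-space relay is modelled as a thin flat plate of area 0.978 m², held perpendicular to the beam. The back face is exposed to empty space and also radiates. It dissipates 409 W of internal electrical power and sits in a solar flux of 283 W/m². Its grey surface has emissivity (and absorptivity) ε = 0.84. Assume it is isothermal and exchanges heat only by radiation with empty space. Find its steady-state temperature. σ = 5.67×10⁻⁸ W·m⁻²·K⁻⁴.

At steady state, absorbed solar power + internal power = radiated power.
Absorbed: α·S·A_cross = 0.84·283·0.9780 = 232.5 W (cross-section A).
Total input = 232.5 + 409 = 641.5 W.
Radiated: εσ·A_surf·T⁴ with A_surf = 2A = 1.956 m².
T⁴ = 641.5/(0.84·5.67×10⁻⁸·1.956) = 6.886×10⁹ K⁴.

T ≈ 288 K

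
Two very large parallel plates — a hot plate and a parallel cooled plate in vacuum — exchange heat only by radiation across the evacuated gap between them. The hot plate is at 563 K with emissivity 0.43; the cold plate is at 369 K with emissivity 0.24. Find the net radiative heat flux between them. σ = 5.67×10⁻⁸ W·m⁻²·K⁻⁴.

q ≈ 846 W/m²

For two infinite grey parallel plates, q = σ(T₁⁴ − T₂⁴)/(1/ε₁ + 1/ε₂ − 1).
T₁⁴ − T₂⁴ = 1.005×10¹¹ − 1.854×10¹⁰ = 8.193×10¹⁰ K⁴.
1/ε₁ + 1/ε₂ − 1 = 2.326 + 4.167 − 1 = 5.492.
q = 5.67×10⁻⁸ × 8.193×10¹⁰ / 5.492.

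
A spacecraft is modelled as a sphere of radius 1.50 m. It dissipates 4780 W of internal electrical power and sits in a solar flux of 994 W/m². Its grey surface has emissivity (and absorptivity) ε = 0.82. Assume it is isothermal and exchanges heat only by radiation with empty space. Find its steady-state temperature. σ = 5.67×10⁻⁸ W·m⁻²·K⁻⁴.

T ≈ 299 K

At steady state, absorbed solar power + internal power = radiated power.
Absorbed: α·S·A_cross = 0.82·994·7.069 = 5761 W (cross-section πr²).
Total input = 5761 + 4780 = 10540 W.
Radiated: εσ·A_surf·T⁴ with A_surf = 4πr² = 28.27 m².
T⁴ = 10540/(0.82·5.67×10⁻⁸·28.27) = 8.019×10⁹ K⁴.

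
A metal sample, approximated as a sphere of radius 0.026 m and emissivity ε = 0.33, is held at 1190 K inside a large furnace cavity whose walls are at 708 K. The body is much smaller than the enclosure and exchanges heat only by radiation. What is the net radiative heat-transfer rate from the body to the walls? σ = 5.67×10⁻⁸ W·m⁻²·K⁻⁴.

P_net ≈ 279 W

For a small grey body in a large enclosure: P_net = εσA(T_body⁴ − T_wall⁴).
A = 4πr² = 0.008495 m²; T_body⁴ − T_wall⁴ = 2.005×10¹² − 2.513×10¹¹ = 1.754×10¹² K⁴.
|P_net| = 0.33·5.67×10⁻⁸·0.008495·1.754×10¹².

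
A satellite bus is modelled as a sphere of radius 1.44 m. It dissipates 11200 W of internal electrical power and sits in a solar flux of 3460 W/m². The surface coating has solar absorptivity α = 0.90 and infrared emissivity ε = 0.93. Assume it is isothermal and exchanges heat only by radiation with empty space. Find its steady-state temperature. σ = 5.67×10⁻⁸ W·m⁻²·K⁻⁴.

At steady state, absorbed solar power + internal power = radiated power.
Absorbed: α·S·A_cross = 0.90·3460·6.514 = 20290 W (cross-section πr²).
Total input = 20290 + 11200 = 31490 W.
Radiated: εσ·A_surf·T⁴ with A_surf = 4πr² = 26.06 m².
T⁴ = 31490/(0.93·5.67×10⁻⁸·26.06) = 2.291×10¹⁰ K⁴.

T ≈ 389 K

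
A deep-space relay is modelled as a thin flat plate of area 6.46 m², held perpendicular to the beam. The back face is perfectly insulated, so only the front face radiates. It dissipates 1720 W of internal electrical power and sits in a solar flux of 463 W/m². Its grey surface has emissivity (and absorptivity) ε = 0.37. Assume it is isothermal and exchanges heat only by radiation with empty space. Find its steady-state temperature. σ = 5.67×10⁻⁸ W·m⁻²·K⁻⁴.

At steady state, absorbed solar power + internal power = radiated power.
Absorbed: α·S·A_cross = 0.37·463·6.460 = 1107 W (cross-section A).
Total input = 1107 + 1720 = 2827 W.
Radiated: εσ·A_surf·T⁴ with A_surf = A = 6.460 m².
T⁴ = 2827/(0.37·5.67×10⁻⁸·6.460) = 2.086×10¹⁰ K⁴.

T ≈ 380 K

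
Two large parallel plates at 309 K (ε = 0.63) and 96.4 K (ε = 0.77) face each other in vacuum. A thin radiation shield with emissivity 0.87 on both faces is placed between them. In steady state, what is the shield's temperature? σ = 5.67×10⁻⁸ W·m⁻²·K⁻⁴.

T_s ≈ 254 K

In steady state the net flux on the hot side equals that on the cold side.
σ(T₁⁴−T_s⁴)/D₁ = σ(T_s⁴−T₂⁴)/D₂, with D₁ = 1/ε₁+1/ε_s−1 = 1.737, D₂ = 1/ε_s+1/ε₂−1 = 1.448.
Solve for T_s⁴: T_s⁴ = (D₂·T₁⁴ + D₁·T₂⁴)/(D₁+D₂) = 4.192×10⁹ K⁴.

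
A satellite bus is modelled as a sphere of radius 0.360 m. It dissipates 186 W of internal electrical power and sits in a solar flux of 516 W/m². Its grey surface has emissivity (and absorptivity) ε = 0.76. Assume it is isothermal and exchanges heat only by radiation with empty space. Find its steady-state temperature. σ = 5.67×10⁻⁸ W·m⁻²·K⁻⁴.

At steady state, absorbed solar power + internal power = radiated power.
Absorbed: α·S·A_cross = 0.76·516·0.4072 = 159.7 W (cross-section πr²).
Total input = 159.7 + 186 = 345.7 W.
Radiated: εσ·A_surf·T⁴ with A_surf = 4πr² = 1.629 m².
T⁴ = 345.7/(0.76·5.67×10⁻⁸·1.629) = 4.925×10⁹ K⁴.

T ≈ 265 K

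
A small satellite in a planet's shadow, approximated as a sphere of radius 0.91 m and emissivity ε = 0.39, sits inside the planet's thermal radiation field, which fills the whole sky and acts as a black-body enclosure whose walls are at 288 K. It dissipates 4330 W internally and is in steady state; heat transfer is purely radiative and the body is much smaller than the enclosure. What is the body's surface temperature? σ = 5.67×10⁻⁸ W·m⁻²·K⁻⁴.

T ≈ 400 K

For a small grey body in a large enclosure, net radiated power = εσA(T⁴ − T_w⁴).
Steady state: P = εσA(T⁴ − T_w⁴) with A = 4πr² = 10.41 m².
T⁴ = P/(εσA) + T_w⁴ = 4330/(0.39·5.67×10⁻⁸·10.41) + (288)⁴
    = 1.882×10¹⁰ + 6.880×10⁹ = 2.570×10¹⁰ K⁴.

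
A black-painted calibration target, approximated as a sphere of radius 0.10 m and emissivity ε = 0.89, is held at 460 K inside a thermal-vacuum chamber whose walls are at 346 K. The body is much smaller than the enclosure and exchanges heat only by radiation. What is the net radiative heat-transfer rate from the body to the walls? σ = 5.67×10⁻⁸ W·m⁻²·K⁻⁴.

P_net ≈ 193 W

For a small grey body in a large enclosure: P_net = εσA(T_body⁴ − T_wall⁴).
A = 4πr² = 0.1257 m²; T_body⁴ − T_wall⁴ = 4.477×10¹⁰ − 1.433×10¹⁰ = 3.044×10¹⁰ K⁴.
|P_net| = 0.89·5.67×10⁻⁸·0.1257·3.044×10¹⁰.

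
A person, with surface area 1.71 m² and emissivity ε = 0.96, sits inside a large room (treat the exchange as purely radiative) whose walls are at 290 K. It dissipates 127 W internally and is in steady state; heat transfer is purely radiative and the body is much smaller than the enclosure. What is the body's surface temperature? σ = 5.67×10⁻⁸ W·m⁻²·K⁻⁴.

T ≈ 303 K

For a small grey body in a large enclosure, net radiated power = εσA(T⁴ − T_w⁴).
Steady state: P = εσA(T⁴ − T_w⁴) with A = 1.71 m².
T⁴ = P/(εσA) + T_w⁴ = 127/(0.96·5.67×10⁻⁸·1.710) + (290)⁴
    = 1.364×10⁹ + 7.073×10⁹ = 8.437×10⁹ K⁴.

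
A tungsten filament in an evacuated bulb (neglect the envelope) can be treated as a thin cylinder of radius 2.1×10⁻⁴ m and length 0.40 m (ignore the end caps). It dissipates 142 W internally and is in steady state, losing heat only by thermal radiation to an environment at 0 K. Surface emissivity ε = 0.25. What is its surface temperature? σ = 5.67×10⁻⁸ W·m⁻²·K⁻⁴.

Steady state: internal power = radiated power, P = εσA T⁴.
Radiating area A = 2πrL = 5.278×10⁻⁴ m².
T⁴ = P/(εσA) = 142/(0.25·5.67×10⁻⁸·5.278×10⁻⁴) = 1.898×10¹³ K⁴.
T = (1.898×10¹³)^(1/4).

T ≈ 2090 K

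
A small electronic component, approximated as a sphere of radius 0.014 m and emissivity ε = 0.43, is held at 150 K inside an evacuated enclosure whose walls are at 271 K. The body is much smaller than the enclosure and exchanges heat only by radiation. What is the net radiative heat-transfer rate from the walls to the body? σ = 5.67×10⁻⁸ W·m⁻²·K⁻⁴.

P_net ≈ 0.293 W

For a small grey body in a large enclosure: P_net = εσA(T_body⁴ − T_wall⁴).
A = 4πr² = 0.002463 m²; T_body⁴ − T_wall⁴ = 5.062×10⁸ − 5.394×10⁹ = -4.887×10⁹ K⁴.
|P_net| = 0.43·5.67×10⁻⁸·0.002463·4.887×10⁹.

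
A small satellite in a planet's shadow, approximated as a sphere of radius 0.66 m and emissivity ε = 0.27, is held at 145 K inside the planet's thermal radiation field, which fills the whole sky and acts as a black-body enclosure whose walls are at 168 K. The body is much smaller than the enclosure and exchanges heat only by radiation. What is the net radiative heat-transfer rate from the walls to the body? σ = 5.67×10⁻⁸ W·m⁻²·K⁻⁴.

P_net ≈ 29.7 W

For a small grey body in a large enclosure: P_net = εσA(T_body⁴ − T_wall⁴).
A = 4πr² = 5.474 m²; T_body⁴ − T_wall⁴ = 4.421×10⁸ − 7.966×10⁸ = -3.545×10⁸ K⁴.
|P_net| = 0.27·5.67×10⁻⁸·5.474·3.545×10⁸.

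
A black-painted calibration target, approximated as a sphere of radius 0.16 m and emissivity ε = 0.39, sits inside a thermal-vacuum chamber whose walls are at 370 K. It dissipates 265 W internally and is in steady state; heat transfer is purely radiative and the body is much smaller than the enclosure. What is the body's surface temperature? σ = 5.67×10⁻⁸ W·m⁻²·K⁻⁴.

T ≈ 486 K

For a small grey body in a large enclosure, net radiated power = εσA(T⁴ − T_w⁴).
Steady state: P = εσA(T⁴ − T_w⁴) with A = 4πr² = 0.3217 m².
T⁴ = P/(εσA) + T_w⁴ = 265/(0.39·5.67×10⁻⁸·0.3217) + (370)⁴
    = 3.725×10¹⁰ + 1.874×10¹⁰ = 5.599×10¹⁰ K⁴.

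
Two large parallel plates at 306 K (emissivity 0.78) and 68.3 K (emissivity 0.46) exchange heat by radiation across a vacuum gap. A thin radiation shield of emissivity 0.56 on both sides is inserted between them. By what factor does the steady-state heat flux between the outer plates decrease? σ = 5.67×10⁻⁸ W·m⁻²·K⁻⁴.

factor ≈ 2.05

Without shield: q₀ = σΔ(T⁴)/(1/ε₁+1/ε₂−1) with denominator 2.456.
With shield the two gaps are in series; the resistances add: (1/ε₁+1/ε_s−1)+(1/ε_s+1/ε₂−1) = 2.068+2.960 = 5.027.
Heat-flux ratio q₀/q = 5.027/2.456.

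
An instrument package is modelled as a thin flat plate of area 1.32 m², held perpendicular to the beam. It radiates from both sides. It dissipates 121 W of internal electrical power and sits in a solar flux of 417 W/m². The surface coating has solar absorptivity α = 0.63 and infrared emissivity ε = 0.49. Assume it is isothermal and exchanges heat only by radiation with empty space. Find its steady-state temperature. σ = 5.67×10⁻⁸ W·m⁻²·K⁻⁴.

T ≈ 283 K

At steady state, absorbed solar power + internal power = radiated power.
Absorbed: α·S·A_cross = 0.63·417·1.320 = 346.8 W (cross-section A).
Total input = 346.8 + 121 = 467.8 W.
Radiated: εσ·A_surf·T⁴ with A_surf = 2A = 2.640 m².
T⁴ = 467.8/(0.49·5.67×10⁻⁸·2.640) = 6.378×10⁹ K⁴.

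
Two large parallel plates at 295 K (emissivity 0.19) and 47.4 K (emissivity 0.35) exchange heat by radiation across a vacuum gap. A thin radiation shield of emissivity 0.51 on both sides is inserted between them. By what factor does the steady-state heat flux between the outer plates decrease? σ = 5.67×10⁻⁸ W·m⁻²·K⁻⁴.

Without shield: q₀ = σΔ(T⁴)/(1/ε₁+1/ε₂−1) with denominator 7.120.
With shield the two gaps are in series; the resistances add: (1/ε₁+1/ε_s−1)+(1/ε_s+1/ε₂−1) = 6.224+3.818 = 10.04.
Heat-flux ratio q₀/q = 10.04/7.120.

factor ≈ 1.41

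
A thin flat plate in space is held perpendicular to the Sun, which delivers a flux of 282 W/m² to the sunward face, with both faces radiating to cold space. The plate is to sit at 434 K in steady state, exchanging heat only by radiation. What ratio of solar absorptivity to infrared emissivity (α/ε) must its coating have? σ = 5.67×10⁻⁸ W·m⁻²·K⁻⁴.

α/ε ≈ 14.3

Balance: αS·A = εσ·2A·T⁴ ⇒ α/ε = 2σT⁴/S.
α/ε = 2·5.67×10⁻⁸·(434)⁴/282 = 2·5.67×10⁻⁸·3.548×10¹⁰/282.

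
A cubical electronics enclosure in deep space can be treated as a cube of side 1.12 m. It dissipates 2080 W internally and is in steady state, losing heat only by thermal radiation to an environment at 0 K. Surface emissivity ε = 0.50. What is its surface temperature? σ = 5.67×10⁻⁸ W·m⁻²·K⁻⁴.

T ≈ 314 K

Steady state: internal power = radiated power, P = εσA T⁴.
Radiating area A = 6L² = 7.526 m².
T⁴ = P/(εσA) = 2080/(0.50·5.67×10⁻⁸·7.526) = 9.748×10⁹ K⁴.
T = (9.748×10⁹)^(1/4).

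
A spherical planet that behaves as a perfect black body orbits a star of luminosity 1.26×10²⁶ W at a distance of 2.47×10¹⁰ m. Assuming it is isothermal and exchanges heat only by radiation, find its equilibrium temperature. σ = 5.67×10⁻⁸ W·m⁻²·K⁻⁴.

First find the stellar flux at distance d: S = L/(4πd²) = 1.26×10²⁶/(4π·(2.47×10¹⁰)²) = 16430 W/m².
For an isothermal sphere, absorbed (1−a)S·πr² = emitted σ·4πr²·T⁴, so T⁴ = (1−a)S/(4σ).
T⁴ = 1.00·16430/(4·5.67×10⁻⁸) = 7.246×10¹⁰ K⁴.

T ≈ 519 K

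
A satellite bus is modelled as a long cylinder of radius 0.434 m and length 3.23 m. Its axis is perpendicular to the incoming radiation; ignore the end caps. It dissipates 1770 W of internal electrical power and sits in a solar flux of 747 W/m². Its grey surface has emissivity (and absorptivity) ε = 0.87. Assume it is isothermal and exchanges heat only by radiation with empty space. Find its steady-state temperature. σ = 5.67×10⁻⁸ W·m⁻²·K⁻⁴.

At steady state, absorbed solar power + internal power = radiated power.
Absorbed: α·S·A_cross = 0.87·747·2.804 = 1822 W (cross-section 2rL).
Total input = 1822 + 1770 = 3592 W.
Radiated: εσ·A_surf·T⁴ with A_surf = 2πrL = 8.808 m².
T⁴ = 3592/(0.87·5.67×10⁻⁸·8.808) = 8.267×10⁹ K⁴.

T ≈ 302 K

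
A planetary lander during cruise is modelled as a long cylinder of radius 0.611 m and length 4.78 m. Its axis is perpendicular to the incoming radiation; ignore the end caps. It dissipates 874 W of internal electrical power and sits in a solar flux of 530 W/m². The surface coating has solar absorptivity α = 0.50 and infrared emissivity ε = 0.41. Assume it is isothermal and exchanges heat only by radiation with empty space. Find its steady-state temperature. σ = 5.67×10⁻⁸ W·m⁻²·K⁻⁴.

At steady state, absorbed solar power + internal power = radiated power.
Absorbed: α·S·A_cross = 0.50·530·5.841 = 1548 W (cross-section 2rL).
Total input = 1548 + 874 = 2422 W.
Radiated: εσ·A_surf·T⁴ with A_surf = 2πrL = 18.35 m².
T⁴ = 2422/(0.41·5.67×10⁻⁸·18.35) = 5.677×10⁹ K⁴.

T ≈ 274 K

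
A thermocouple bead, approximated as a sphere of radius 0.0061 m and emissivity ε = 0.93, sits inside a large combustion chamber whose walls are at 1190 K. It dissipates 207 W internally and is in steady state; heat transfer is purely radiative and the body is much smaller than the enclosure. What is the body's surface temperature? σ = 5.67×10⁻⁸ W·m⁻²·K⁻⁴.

T ≈ 1800 K

For a small grey body in a large enclosure, net radiated power = εσA(T⁴ − T_w⁴).
Steady state: P = εσA(T⁴ − T_w⁴) with A = 4πr² = 4.676×10⁻⁴ m².
T⁴ = P/(εσA) + T_w⁴ = 207/(0.93·5.67×10⁻⁸·4.676×10⁻⁴) + (1190)⁴
    = 8.395×10¹² + 2.005×10¹² = 1.040×10¹³ K⁴.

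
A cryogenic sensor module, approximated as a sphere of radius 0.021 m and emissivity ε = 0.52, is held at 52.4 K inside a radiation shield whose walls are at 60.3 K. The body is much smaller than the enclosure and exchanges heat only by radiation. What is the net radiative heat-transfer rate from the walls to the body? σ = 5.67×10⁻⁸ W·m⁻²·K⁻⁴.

For a small grey body in a large enclosure: P_net = εσA(T_body⁴ − T_wall⁴).
A = 4πr² = 0.005542 m²; T_body⁴ − T_wall⁴ = 7.539×10⁶ − 1.322×10⁷ = -5.682×10⁶ K⁴.
|P_net| = 0.52·5.67×10⁻⁸·0.005542·5.682×10⁶.

P_net ≈ 9.28×10⁻⁴ W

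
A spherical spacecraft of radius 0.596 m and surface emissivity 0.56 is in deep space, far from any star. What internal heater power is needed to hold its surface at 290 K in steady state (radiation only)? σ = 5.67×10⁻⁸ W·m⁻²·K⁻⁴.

P = εσ·4πr²·T⁴.
4πr² = 4.464 m²; T⁴ = 7.073×10⁹ K⁴.
P = 0.56·5.67×10⁻⁸·4.464·7.073×10⁹.

P ≈ 1000 W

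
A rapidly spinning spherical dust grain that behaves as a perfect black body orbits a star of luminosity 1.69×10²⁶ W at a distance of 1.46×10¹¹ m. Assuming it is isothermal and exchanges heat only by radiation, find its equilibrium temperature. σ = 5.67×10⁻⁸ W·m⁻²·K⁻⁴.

T ≈ 230 K

First find the stellar flux at distance d: S = L/(4πd²) = 1.69×10²⁶/(4π·(1.46×10¹¹)²) = 630.9 W/m².
For an isothermal sphere, absorbed (1−a)S·πr² = emitted σ·4πr²·T⁴, so T⁴ = (1−a)S/(4σ).
T⁴ = 1.00·630.9/(4·5.67×10⁻⁸) = 2.782×10⁹ K⁴.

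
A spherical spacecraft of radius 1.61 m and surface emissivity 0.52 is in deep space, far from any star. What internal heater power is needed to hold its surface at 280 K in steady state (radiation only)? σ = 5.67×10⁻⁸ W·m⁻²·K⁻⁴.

P = εσ·4πr²·T⁴.
4πr² = 32.57 m²; T⁴ = 6.147×10⁹ K⁴.
P = 0.52·5.67×10⁻⁸·32.57·6.147×10⁹.

P ≈ 5900 W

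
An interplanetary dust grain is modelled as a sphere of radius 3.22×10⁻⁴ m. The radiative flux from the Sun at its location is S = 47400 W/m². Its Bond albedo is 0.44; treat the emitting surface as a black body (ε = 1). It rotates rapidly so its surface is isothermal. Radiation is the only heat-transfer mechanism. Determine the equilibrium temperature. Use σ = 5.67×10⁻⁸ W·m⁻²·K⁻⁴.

At equilibrium, absorbed power = emitted power.
Absorbing cross-section = πr² = 3.257×10⁻⁷ m²; emitting surface = 4πr² = 1.303×10⁻⁶ m² (ratio 4).
(1−a)S·A_cross = εσ·A_surf·T⁴  ⇒  T⁴ = (1−a)S/(4σ).
T⁴ = 0.560·47400/(4·5.67×10⁻⁸) = 1.170×10¹¹ K⁴.
T = (1.170×10¹¹)^(1/4).

T ≈ 585 K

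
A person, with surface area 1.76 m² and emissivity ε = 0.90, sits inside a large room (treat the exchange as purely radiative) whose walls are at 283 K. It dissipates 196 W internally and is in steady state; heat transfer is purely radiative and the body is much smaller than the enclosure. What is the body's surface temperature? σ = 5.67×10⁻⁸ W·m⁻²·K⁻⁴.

T ≈ 304 K

For a small grey body in a large enclosure, net radiated power = εσA(T⁴ − T_w⁴).
Steady state: P = εσA(T⁴ − T_w⁴) with A = 1.76 m².
T⁴ = P/(εσA) + T_w⁴ = 196/(0.90·5.67×10⁻⁸·1.760) + (283)⁴
    = 2.182×10⁹ + 6.414×10⁹ = 8.597×10⁹ K⁴.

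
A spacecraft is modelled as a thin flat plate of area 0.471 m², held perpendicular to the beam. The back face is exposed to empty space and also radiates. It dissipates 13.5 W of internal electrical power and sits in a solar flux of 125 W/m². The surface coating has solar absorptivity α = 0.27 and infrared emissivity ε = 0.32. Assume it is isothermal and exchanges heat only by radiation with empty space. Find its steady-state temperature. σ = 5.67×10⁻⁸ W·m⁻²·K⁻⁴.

At steady state, absorbed solar power + internal power = radiated power.
Absorbed: α·S·A_cross = 0.27·125·0.4710 = 15.90 W (cross-section A).
Total input = 15.90 + 13.5 = 29.40 W.
Radiated: εσ·A_surf·T⁴ with A_surf = 2A = 0.9420 m².
T⁴ = 29.40/(0.32·5.67×10⁻⁸·0.9420) = 1.720×10⁹ K⁴.

T ≈ 204 K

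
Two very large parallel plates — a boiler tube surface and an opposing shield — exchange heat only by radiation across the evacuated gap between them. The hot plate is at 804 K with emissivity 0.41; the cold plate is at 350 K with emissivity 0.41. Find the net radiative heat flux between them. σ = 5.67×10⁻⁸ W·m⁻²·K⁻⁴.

For two infinite grey parallel plates, q = σ(T₁⁴ − T₂⁴)/(1/ε₁ + 1/ε₂ − 1).
T₁⁴ − T₂⁴ = 4.179×10¹¹ − 1.501×10¹⁰ = 4.028×10¹¹ K⁴.
1/ε₁ + 1/ε₂ − 1 = 2.439 + 2.439 − 1 = 3.878.
q = 5.67×10⁻⁸ × 4.028×10¹¹ / 3.878.

q ≈ 5890 W/m²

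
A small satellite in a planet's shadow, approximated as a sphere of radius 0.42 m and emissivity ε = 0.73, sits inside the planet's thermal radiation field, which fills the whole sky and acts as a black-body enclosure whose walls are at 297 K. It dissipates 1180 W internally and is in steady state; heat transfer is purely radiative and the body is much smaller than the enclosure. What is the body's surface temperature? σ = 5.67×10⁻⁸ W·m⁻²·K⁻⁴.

For a small grey body in a large enclosure, net radiated power = εσA(T⁴ − T_w⁴).
Steady state: P = εσA(T⁴ − T_w⁴) with A = 4πr² = 2.217 m².
T⁴ = P/(εσA) + T_w⁴ = 1180/(0.73·5.67×10⁻⁸·2.217) + (297)⁴
    = 1.286×10¹⁰ + 7.781×10⁹ = 2.064×10¹⁰ K⁴.

T ≈ 379 K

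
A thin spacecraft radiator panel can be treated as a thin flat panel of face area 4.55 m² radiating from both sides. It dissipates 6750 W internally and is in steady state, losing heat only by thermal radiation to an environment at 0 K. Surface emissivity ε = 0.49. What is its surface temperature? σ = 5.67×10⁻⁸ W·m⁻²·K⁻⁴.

Steady state: internal power = radiated power, P = εσA T⁴.
Radiating area A = 2·4.55 = 9.100 m².
T⁴ = P/(εσA) = 6750/(0.49·5.67×10⁻⁸·9.100) = 2.670×10¹⁰ K⁴.
T = (2.670×10¹⁰)^(1/4).

T ≈ 404 K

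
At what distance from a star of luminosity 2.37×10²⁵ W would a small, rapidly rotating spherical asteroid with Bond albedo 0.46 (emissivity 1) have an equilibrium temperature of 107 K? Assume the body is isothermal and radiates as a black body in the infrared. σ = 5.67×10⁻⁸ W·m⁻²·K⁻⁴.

d ≈ 1.85×10¹¹ m

For an isothermal black-emitting sphere, (1−a)S·πr² = σ·4πr²·T⁴ ⇒ S = 4σT⁴/(1−a).
S = 4·5.67×10⁻⁸·(107)⁴/0.540 = 55.05 W/m².
Flux falls as S = L/(4πd²), so d = √(L/(4πS)) = √(2.37×10²⁵/(4π·55.05)).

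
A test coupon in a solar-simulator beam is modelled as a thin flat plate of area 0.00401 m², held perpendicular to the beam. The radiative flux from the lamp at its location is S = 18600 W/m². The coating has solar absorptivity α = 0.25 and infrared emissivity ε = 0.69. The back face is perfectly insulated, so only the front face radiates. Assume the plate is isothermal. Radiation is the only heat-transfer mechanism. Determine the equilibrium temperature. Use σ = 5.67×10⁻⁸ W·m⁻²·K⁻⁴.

At equilibrium, absorbed power = emitted power.
Absorbing cross-section = A = 0.004010 m²; emitting surface = A = 0.004010 m² (ratio 1).
αS·A_cross = εσ·A_surf·T⁴  ⇒  T⁴ = αS/(ε·1σ).
T⁴ = 0.250·18600/(0.69·1·5.67×10⁻⁸) = 1.189×10¹¹ K⁴.
T = (1.189×10¹¹)^(1/4).

T ≈ 587 K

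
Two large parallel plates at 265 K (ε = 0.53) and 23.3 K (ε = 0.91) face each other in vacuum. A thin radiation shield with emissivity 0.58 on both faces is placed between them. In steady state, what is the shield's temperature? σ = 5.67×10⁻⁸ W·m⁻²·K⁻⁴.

T_s ≈ 212 K

In steady state the net flux on the hot side equals that on the cold side.
σ(T₁⁴−T_s⁴)/D₁ = σ(T_s⁴−T₂⁴)/D₂, with D₁ = 1/ε₁+1/ε_s−1 = 2.611, D₂ = 1/ε_s+1/ε₂−1 = 1.823.
Solve for T_s⁴: T_s⁴ = (D₂·T₁⁴ + D₁·T₂⁴)/(D₁+D₂) = 2.028×10⁹ K⁴.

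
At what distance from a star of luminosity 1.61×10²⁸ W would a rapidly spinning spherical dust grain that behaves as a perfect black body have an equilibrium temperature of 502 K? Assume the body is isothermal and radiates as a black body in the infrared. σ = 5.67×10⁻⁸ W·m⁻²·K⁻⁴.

d ≈ 2.98×10¹¹ m

For an isothermal black-emitting sphere, (1−a)S·πr² = σ·4πr²·T⁴ ⇒ S = 4σT⁴/(1−a).
S = 4·5.67×10⁻⁸·(502)⁴/1.00 = 14400 W/m².
Flux falls as S = L/(4πd²), so d = √(L/(4πS)) = √(1.61×10²⁸/(4π·14400)).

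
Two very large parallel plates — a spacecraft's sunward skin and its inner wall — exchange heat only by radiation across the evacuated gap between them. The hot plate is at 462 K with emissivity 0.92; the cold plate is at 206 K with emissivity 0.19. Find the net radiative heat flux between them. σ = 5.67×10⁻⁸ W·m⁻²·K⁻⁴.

q ≈ 464 W/m²

For two infinite grey parallel plates, q = σ(T₁⁴ − T₂⁴)/(1/ε₁ + 1/ε₂ − 1).
T₁⁴ − T₂⁴ = 4.556×10¹⁰ − 1.801×10⁹ = 4.376×10¹⁰ K⁴.
1/ε₁ + 1/ε₂ − 1 = 1.087 + 5.263 − 1 = 5.350.
q = 5.67×10⁻⁸ × 4.376×10¹⁰ / 5.350.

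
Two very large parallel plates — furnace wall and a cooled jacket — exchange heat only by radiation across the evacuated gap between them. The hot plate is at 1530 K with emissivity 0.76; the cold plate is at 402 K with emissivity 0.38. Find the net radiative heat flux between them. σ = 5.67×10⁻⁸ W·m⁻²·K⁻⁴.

q ≈ 1.05×10⁵ W/m²

For two infinite grey parallel plates, q = σ(T₁⁴ − T₂⁴)/(1/ε₁ + 1/ε₂ − 1).
T₁⁴ − T₂⁴ = 5.480×10¹² − 2.612×10¹⁰ = 5.454×10¹² K⁴.
1/ε₁ + 1/ε₂ − 1 = 1.316 + 2.632 − 1 = 2.947.
q = 5.67×10⁻⁸ × 5.454×10¹² / 2.947.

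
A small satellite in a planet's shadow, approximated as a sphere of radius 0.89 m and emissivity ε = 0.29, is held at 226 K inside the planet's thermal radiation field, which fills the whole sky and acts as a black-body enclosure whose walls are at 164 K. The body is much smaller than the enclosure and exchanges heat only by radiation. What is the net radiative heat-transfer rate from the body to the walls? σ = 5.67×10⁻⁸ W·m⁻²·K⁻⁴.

P_net ≈ 309 W

For a small grey body in a large enclosure: P_net = εσA(T_body⁴ − T_wall⁴).
A = 4πr² = 9.954 m²; T_body⁴ − T_wall⁴ = 2.609×10⁹ − 7.234×10⁸ = 1.885×10⁹ K⁴.
|P_net| = 0.29·5.67×10⁻⁸·9.954·1.885×10⁹.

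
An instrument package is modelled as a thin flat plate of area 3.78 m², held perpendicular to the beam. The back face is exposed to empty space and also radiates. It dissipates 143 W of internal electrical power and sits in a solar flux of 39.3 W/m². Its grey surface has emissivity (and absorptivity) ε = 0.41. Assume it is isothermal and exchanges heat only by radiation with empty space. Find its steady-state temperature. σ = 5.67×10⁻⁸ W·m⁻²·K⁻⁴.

At steady state, absorbed solar power + internal power = radiated power.
Absorbed: α·S·A_cross = 0.41·39.3·3.780 = 60.91 W (cross-section A).
Total input = 60.91 + 143 = 203.9 W.
Radiated: εσ·A_surf·T⁴ with A_surf = 2A = 7.560 m².
T⁴ = 203.9/(0.41·5.67×10⁻⁸·7.560) = 1.160×10⁹ K⁴.

T ≈ 185 K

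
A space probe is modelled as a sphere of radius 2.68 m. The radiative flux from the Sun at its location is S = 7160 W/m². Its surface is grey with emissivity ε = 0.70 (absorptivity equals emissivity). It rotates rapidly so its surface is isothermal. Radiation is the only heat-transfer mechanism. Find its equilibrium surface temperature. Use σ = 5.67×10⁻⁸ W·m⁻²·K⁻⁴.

At equilibrium, absorbed power = emitted power.
Absorbing cross-section = πr² = 22.56 m²; emitting surface = 4πr² = 90.26 m² (ratio 4).
εS·A_cross = εσ·A_surf·T⁴  ⇒  T⁴ = S/(4σ)   (ε cancels).
T⁴ = 7160/(4·5.67×10⁻⁸) = 3.157×10¹⁰ K⁴.
T = (3.157×10¹⁰)^(1/4).

T ≈ 422 K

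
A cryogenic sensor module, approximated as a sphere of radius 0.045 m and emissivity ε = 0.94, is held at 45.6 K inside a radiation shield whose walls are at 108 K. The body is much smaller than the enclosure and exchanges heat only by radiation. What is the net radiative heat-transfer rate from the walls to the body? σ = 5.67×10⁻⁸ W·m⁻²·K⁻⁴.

For a small grey body in a large enclosure: P_net = εσA(T_body⁴ − T_wall⁴).
A = 4πr² = 0.02545 m²; T_body⁴ − T_wall⁴ = 4.324×10⁶ − 1.360×10⁸ = -1.317×10⁸ K⁴.
|P_net| = 0.94·5.67×10⁻⁸·0.02545·1.317×10⁸.

P_net ≈ 0.179 W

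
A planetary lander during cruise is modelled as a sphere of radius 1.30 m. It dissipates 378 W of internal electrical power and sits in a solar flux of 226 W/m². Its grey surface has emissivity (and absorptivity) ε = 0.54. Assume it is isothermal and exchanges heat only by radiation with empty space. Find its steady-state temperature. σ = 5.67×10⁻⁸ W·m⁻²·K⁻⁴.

At steady state, absorbed solar power + internal power = radiated power.
Absorbed: α·S·A_cross = 0.54·226·5.309 = 647.9 W (cross-section πr²).
Total input = 647.9 + 378 = 1026 W.
Radiated: εσ·A_surf·T⁴ with A_surf = 4πr² = 21.24 m².
T⁴ = 1026/(0.54·5.67×10⁻⁸·21.24) = 1.578×10⁹ K⁴.

T ≈ 199 K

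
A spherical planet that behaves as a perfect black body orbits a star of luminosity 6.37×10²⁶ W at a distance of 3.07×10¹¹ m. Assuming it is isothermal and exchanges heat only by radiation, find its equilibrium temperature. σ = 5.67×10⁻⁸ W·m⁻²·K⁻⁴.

First find the stellar flux at distance d: S = L/(4πd²) = 6.37×10²⁶/(4π·(3.07×10¹¹)²) = 537.8 W/m².
For an isothermal sphere, absorbed (1−a)S·πr² = emitted σ·4πr²·T⁴, so T⁴ = (1−a)S/(4σ).
T⁴ = 1.00·537.8/(4·5.67×10⁻⁸) = 2.371×10⁹ K⁴.

T ≈ 221 K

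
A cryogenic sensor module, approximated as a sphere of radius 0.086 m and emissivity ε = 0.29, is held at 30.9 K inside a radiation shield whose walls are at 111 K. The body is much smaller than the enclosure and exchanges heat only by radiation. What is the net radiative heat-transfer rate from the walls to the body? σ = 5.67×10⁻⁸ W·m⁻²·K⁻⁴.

For a small grey body in a large enclosure: P_net = εσA(T_body⁴ − T_wall⁴).
A = 4πr² = 0.09294 m²; T_body⁴ − T_wall⁴ = 9.117×10⁵ − 1.518×10⁸ = -1.509×10⁸ K⁴.
|P_net| = 0.29·5.67×10⁻⁸·0.09294·1.509×10⁸.

P_net ≈ 0.231 W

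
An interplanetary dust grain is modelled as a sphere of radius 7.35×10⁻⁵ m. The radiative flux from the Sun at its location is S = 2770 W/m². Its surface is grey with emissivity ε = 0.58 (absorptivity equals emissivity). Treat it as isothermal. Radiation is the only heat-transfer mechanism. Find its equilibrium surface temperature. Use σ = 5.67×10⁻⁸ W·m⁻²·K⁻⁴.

At equilibrium, absorbed power = emitted power.
Absorbing cross-section = πr² = 1.697×10⁻⁸ m²; emitting surface = 4πr² = 6.789×10⁻⁸ m² (ratio 4).
εS·A_cross = εσ·A_surf·T⁴  ⇒  T⁴ = S/(4σ)   (ε cancels).
T⁴ = 2770/(4·5.67×10⁻⁸) = 1.221×10¹⁰ K⁴.
T = (1.221×10¹⁰)^(1/4).

T ≈ 332 K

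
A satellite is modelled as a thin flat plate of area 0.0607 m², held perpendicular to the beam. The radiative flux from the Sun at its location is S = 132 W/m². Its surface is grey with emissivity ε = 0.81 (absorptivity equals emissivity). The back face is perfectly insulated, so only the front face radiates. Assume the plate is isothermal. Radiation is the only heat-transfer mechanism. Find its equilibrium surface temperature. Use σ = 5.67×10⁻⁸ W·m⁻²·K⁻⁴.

At equilibrium, absorbed power = emitted power.
Absorbing cross-section = A = 0.06070 m²; emitting surface = A = 0.06070 m² (ratio 1).
εS·A_cross = εσ·A_surf·T⁴  ⇒  T⁴ = S/(1σ)   (ε cancels).
T⁴ = 132/(1·5.67×10⁻⁸) = 2.328×10⁹ K⁴.
T = (2.328×10⁹)^(1/4).

T ≈ 220 K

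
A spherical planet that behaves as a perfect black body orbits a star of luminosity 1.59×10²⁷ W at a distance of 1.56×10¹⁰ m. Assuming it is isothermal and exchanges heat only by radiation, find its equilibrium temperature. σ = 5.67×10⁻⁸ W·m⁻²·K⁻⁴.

First find the stellar flux at distance d: S = L/(4πd²) = 1.59×10²⁷/(4π·(1.56×10¹⁰)²) = 5.199×10⁵ W/m².
For an isothermal sphere, absorbed (1−a)S·πr² = emitted σ·4πr²·T⁴, so T⁴ = (1−a)S/(4σ).
T⁴ = 1.00·5.199×10⁵/(4·5.67×10⁻⁸) = 2.292×10¹² K⁴.

T ≈ 1230 K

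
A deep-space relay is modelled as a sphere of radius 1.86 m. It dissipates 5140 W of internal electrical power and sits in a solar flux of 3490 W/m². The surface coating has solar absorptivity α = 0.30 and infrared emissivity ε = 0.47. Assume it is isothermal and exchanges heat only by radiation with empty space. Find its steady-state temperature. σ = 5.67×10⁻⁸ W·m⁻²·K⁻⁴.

At steady state, absorbed solar power + internal power = radiated power.
Absorbed: α·S·A_cross = 0.30·3490·10.87 = 11380 W (cross-section πr²).
Total input = 11380 + 5140 = 16520 W.
Radiated: εσ·A_surf·T⁴ with A_surf = 4πr² = 43.47 m².
T⁴ = 16520/(0.47·5.67×10⁻⁸·43.47) = 1.426×10¹⁰ K⁴.

T ≈ 346 K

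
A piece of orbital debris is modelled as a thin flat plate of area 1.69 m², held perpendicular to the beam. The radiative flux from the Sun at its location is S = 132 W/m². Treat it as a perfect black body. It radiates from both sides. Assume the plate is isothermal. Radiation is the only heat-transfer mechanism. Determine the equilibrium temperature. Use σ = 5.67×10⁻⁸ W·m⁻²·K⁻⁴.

At equilibrium, absorbed power = emitted power.
Absorbing cross-section = A = 1.690 m²; emitting surface = 2A = 3.380 m² (ratio 2).
S·A_cross = εσ·A_surf·T⁴  ⇒  T⁴ = S/(2σ).
T⁴ = 1.00·132/(2·5.67×10⁻⁸) = 1.164×10⁹ K⁴.
T = (1.164×10⁹)^(1/4).

T ≈ 185 K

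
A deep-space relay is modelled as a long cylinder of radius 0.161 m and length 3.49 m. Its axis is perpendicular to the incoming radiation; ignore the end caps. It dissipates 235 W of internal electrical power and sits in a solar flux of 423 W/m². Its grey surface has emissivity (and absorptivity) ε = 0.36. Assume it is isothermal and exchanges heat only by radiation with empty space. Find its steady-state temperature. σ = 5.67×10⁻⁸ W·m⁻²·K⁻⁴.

At steady state, absorbed solar power + internal power = radiated power.
Absorbed: α·S·A_cross = 0.36·423·1.124 = 171.1 W (cross-section 2rL).
Total input = 171.1 + 235 = 406.1 W.
Radiated: εσ·A_surf·T⁴ with A_surf = 2πrL = 3.530 m².
T⁴ = 406.1/(0.36·5.67×10⁻⁸·3.530) = 5.636×10⁹ K⁴.

T ≈ 274 K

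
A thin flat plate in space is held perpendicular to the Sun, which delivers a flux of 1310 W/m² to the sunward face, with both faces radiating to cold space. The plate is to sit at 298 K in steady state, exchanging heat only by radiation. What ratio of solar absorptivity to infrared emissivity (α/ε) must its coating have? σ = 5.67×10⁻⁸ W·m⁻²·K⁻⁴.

α/ε ≈ 0.683

Balance: αS·A = εσ·2A·T⁴ ⇒ α/ε = 2σT⁴/S.
α/ε = 2·5.67×10⁻⁸·(298)⁴/1310 = 2·5.67×10⁻⁸·7.886×10⁹/1310.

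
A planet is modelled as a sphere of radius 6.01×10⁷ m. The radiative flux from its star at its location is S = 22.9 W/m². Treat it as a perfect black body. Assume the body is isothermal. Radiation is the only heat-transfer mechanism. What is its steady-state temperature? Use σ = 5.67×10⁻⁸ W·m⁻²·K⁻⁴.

At equilibrium, absorbed power = emitted power.
Absorbing cross-section = πr² = 1.135×10¹⁶ m²; emitting surface = 4πr² = 4.539×10¹⁶ m² (ratio 4).
S·A_cross = εσ·A_surf·T⁴  ⇒  T⁴ = S/(4σ).
T⁴ = 1.00·22.9/(4·5.67×10⁻⁸) = 1.010×10⁸ K⁴.
T = (1.010×10⁸)^(1/4).

T ≈ 100 K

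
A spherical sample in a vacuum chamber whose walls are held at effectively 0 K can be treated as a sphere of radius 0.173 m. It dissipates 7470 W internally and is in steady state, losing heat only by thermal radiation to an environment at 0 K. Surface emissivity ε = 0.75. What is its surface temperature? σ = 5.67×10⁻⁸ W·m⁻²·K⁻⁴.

Steady state: internal power = radiated power, P = εσA T⁴.
Radiating area A = 4πr² = 0.3761 m².
T⁴ = P/(εσA) = 7470/(0.75·5.67×10⁻⁸·0.3761) = 4.671×10¹¹ K⁴.
T = (4.671×10¹¹)^(1/4).

T ≈ 827 K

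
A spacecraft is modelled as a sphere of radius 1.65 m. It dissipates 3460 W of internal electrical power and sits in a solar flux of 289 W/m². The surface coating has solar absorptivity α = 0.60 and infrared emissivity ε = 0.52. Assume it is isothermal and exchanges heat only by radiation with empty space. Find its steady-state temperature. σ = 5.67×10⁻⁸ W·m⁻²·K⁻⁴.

At steady state, absorbed solar power + internal power = radiated power.
Absorbed: α·S·A_cross = 0.60·289·8.553 = 1483 W (cross-section πr²).
Total input = 1483 + 3460 = 4943 W.
Radiated: εσ·A_surf·T⁴ with A_surf = 4πr² = 34.21 m².
T⁴ = 4943/(0.52·5.67×10⁻⁸·34.21) = 4.900×10⁹ K⁴.

T ≈ 265 K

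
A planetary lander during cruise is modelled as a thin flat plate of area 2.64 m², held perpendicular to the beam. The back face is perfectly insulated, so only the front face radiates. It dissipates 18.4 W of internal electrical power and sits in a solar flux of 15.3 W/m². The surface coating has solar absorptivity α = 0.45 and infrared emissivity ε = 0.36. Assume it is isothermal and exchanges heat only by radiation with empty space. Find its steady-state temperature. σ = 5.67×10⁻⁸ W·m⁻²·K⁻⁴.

T ≈ 161 K

At steady state, absorbed solar power + internal power = radiated power.
Absorbed: α·S·A_cross = 0.45·15.3·2.640 = 18.18 W (cross-section A).
Total input = 18.18 + 18.4 = 36.58 W.
Radiated: εσ·A_surf·T⁴ with A_surf = A = 2.640 m².
T⁴ = 36.58/(0.36·5.67×10⁻⁸·2.640) = 6.788×10⁸ K⁴.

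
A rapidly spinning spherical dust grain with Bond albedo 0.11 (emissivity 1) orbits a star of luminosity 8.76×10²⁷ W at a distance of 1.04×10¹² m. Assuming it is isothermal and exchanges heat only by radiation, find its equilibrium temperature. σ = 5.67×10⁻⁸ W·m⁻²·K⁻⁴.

First find the stellar flux at distance d: S = L/(4πd²) = 8.76×10²⁷/(4π·(1.04×10¹²)²) = 644.5 W/m².
For an isothermal sphere, absorbed (1−a)S·πr² = emitted σ·4πr²·T⁴, so T⁴ = (1−a)S/(4σ).
T⁴ = 0.890·644.5/(4·5.67×10⁻⁸) = 2.529×10⁹ K⁴.

T ≈ 224 K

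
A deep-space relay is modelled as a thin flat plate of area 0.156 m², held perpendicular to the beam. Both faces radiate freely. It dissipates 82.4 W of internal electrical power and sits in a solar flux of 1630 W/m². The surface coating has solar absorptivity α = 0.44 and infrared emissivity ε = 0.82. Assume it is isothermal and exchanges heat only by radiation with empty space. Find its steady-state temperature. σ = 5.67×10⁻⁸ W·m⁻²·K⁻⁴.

At steady state, absorbed solar power + internal power = radiated power.
Absorbed: α·S·A_cross = 0.44·1630·0.1560 = 111.9 W (cross-section A).
Total input = 111.9 + 82.4 = 194.3 W.
Radiated: εσ·A_surf·T⁴ with A_surf = 2A = 0.3120 m².
T⁴ = 194.3/(0.82·5.67×10⁻⁸·0.3120) = 1.339×10¹⁰ K⁴.

T ≈ 340 K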